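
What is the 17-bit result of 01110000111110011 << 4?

Original: 01110000111110011 (decimal 57843)
Shift left by 4 positions
Append 4 zeros on the right and drop the 4 high bits that overflow the 17-bit width
Result: 00001111100110000 (decimal 7984)
Equivalent: 57843 << 4 = 57843 × 2^4 = 925488, truncated to 17 bits = 7984



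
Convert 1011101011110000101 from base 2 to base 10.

Sum of powers of 2 for each 1-bit:
2^0 + 2^2 + 2^7 + 2^8 + 2^9 + 2^10 + 2^12 + 2^14 + 2^15 + 2^16 + 2^18
= 1 + 4 + 128 + 256 + 512 + 1024 + 4096 + 16384 + 32768 + 65536 + 262144
= 382853



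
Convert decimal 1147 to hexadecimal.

Using repeated division by 16 (digits 10–15 are A–F):
1147 ÷ 16 = 71 remainder 11 (B)
71 ÷ 16 = 4 remainder 7
4 ÷ 16 = 0 remainder 4
Reading remainders bottom to top: 47B



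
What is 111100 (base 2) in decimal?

Sum of powers of 2 for each 1-bit:
2^2 + 2^3 + 2^4 + 2^5
= 4 + 8 + 16 + 32
= 60



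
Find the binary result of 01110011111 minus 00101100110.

Method 1 - Direct subtraction (column by column from the right: bit − bit − borrow-in; if negative, add 2 and borrow 1 from the next column):
borrow: 00011000000
        01110011111
-       00101100110
-------------------
        01000111001

Method 2 - Add two's complement:
Two's complement of 00101100110: invert → 11010011001, add 1 → 11010011010
  01110011111
+ 11010011010
-------------
 101000111001  (end carry out of the top bit = 1)
Discarding the end carry: 01000111001
Decimal check:
  01110011111 = 512 + 256 + 128 + 16 + 8 + 4 + 2 + 1 = 927
  00101100110 = 256 + 64 + 32 + 4 + 2 = 358
  927 - 358 = 569, and 01000111001 = 512 + 32 + 16 + 8 + 1 = 569 ✓



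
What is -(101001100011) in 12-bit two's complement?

Original (sign bit 1, negative): 101001100011
Step 1 - Invert all bits: 010110011100
Step 2 - Add 1: 010110011101
Verification: 101001100011 + 010110011101 = 1000000000000; discarding the end carry (carry out of the top bit) leaves the 12-bit value 000000000000, as required for x + (-x)



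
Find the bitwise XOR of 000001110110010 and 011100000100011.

XOR: 1 when bits differ
  000001110110010
^ 011100000100011
-----------------
  011101110010001
Decimal: 946 ^ 14371 = 15249



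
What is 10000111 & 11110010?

AND: 1 only when both bits are 1
  10000111
& 11110010
----------
  10000010
Decimal: 135 & 242 = 130



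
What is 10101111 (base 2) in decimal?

Sum of powers of 2 for each 1-bit:
2^0 + 2^1 + 2^2 + 2^3 + 2^5 + 2^7
= 1 + 2 + 4 + 8 + 32 + 128
= 175



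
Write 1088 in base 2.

Using repeated division by 2:
1088 ÷ 2 = 544 remainder 0
544 ÷ 2 = 272 remainder 0
272 ÷ 2 = 136 remainder 0
136 ÷ 2 = 68 remainder 0
68 ÷ 2 = 34 remainder 0
34 ÷ 2 = 17 remainder 0
17 ÷ 2 = 8 remainder 1
8 ÷ 2 = 4 remainder 0
4 ÷ 2 = 2 remainder 0
2 ÷ 2 = 1 remainder 0
1 ÷ 2 = 0 remainder 1
Reading remainders bottom to top: 10001000000



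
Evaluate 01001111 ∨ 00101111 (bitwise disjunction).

OR: 1 when either bit is 1
  01001111
| 00101111
----------
  01101111
Decimal: 79 | 47 = 111



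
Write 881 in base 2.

Using repeated division by 2:
881 ÷ 2 = 440 remainder 1
440 ÷ 2 = 220 remainder 0
220 ÷ 2 = 110 remainder 0
110 ÷ 2 = 55 remainder 0
55 ÷ 2 = 27 remainder 1
27 ÷ 2 = 13 remainder 1
13 ÷ 2 = 6 remainder 1
6 ÷ 2 = 3 remainder 0
3 ÷ 2 = 1 remainder 1
1 ÷ 2 = 0 remainder 1
Reading remainders bottom to top: 1101110001



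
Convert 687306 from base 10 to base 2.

Using repeated division by 2:
687306 ÷ 2 = 343653 remainder 0
343653 ÷ 2 = 171826 remainder 1
171826 ÷ 2 = 85913 remainder 0
85913 ÷ 2 = 42956 remainder 1
42956 ÷ 2 = 21478 remainder 0
21478 ÷ 2 = 10739 remainder 0
10739 ÷ 2 = 5369 remainder 1
5369 ÷ 2 = 2684 remainder 1
2684 ÷ 2 = 1342 remainder 0
1342 ÷ 2 = 671 remainder 0
671 ÷ 2 = 335 remainder 1
335 ÷ 2 = 167 remainder 1
167 ÷ 2 = 83 remainder 1
83 ÷ 2 = 41 remainder 1
41 ÷ 2 = 20 remainder 1
20 ÷ 2 = 10 remainder 0
10 ÷ 2 = 5 remainder 0
5 ÷ 2 = 2 remainder 1
2 ÷ 2 = 1 remainder 0
1 ÷ 2 = 0 remainder 1
Reading remainders bottom to top: 10100111110011001010



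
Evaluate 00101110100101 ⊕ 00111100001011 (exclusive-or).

XOR: 1 when bits differ
  00101110100101
^ 00111100001011
----------------
  00010010101110
Decimal: 2981 ^ 3851 = 1198



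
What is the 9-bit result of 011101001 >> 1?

Original: 011101001 (decimal 233)
Shift right by 1 position
Drop the 1 low bit; fill with zero on the left
Result: 001110100 (decimal 116)
Equivalent: 233 >> 1 = 233 ÷ 2^1 = 116



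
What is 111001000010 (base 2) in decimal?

Sum of powers of 2 for each 1-bit:
2^1 + 2^6 + 2^9 + 2^10 + 2^11
= 2 + 64 + 512 + 1024 + 2048
= 3650



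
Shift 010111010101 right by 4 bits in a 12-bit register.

Original: 010111010101 (decimal 1493)
Shift right by 4 positions
Drop the 4 low bits; fill with zeros on the left
Result: 000001011101 (decimal 93)
Equivalent: 1493 >> 4 = 1493 ÷ 2^4 = 93



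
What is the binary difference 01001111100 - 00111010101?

Method 1 - Direct subtraction (column by column from the right: bit − bit − borrow-in; if negative, add 2 and borrow 1 from the next column):
borrow: 01100001110
        01001111100
-       00111010101
-------------------
        00010100111

Method 2 - Add two's complement:
Two's complement of 00111010101: invert → 11000101010, add 1 → 11000101011
  01001111100
+ 11000101011
-------------
 100010100111  (end carry out of the top bit = 1)
Discarding the end carry: 00010100111
Decimal check:
  01001111100 = 512 + 64 + 32 + 16 + 8 + 4 = 636
  00111010101 = 256 + 128 + 64 + 16 + 4 + 1 = 469
  636 - 469 = 167, and 00010100111 = 128 + 32 + 4 + 2 + 1 = 167 ✓



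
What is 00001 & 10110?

AND: 1 only when both bits are 1
  00001
& 10110
-------
  00000
Decimal: 1 & 22 = 0



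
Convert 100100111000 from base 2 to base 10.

Sum of powers of 2 for each 1-bit:
2^3 + 2^4 + 2^5 + 2^8 + 2^11
= 8 + 16 + 32 + 256 + 2048
= 2360



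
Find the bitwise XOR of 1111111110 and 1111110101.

XOR: 1 when bits differ
  1111111110
^ 1111110101
------------
  0000001011
Decimal: 1022 ^ 1013 = 11



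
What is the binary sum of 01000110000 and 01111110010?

Add column by column from the right: bit + bit + carry-in; write the sum mod 2, carry 1 when the sum is 2 or 3.
carry:  11111100000
        01000110000
+       01111110010
-------------------
       011000100010
(the carry out of the leftmost column, 0, becomes the leading bit)
Decimal check:
  01000110000 = 512 + 32 + 16 = 560
  01111110010 = 512 + 256 + 128 + 64 + 32 + 16 + 2 = 1010
  560 + 1010 = 1570, and 011000100010 = 1024 + 512 + 32 + 2 = 1570 ✓



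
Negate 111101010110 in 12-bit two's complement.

Original (sign bit 1, negative): 111101010110
Step 1 - Invert all bits: 000010101001
Step 2 - Add 1: 000010101010
Verification: 111101010110 + 000010101010 = 1000000000000; discarding the end carry (carry out of the top bit) leaves the 12-bit value 000000000000, as required for x + (-x)



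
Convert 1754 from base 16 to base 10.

Expand by place value (powers of 16):
1754 = 1 × 16^3 + 7 × 16^2 + 5 × 16^1 + 4 × 16^0
= 1 × 4096 + 7 × 256 + 5 × 16 + 4 × 1
= 4096 + 1792 + 80 + 4
= 5972



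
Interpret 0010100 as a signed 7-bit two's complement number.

Binary: 0010100
Sign bit: 0 (non-negative)
Read directly as an unsigned value:
0010100 = 16 + 4 = 20
Value: 20



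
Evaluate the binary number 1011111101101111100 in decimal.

Sum of powers of 2 for each 1-bit:
2^2 + 2^3 + 2^4 + 2^5 + 2^6 + 2^8 + 2^9 + 2^11 + 2^12 + 2^13 + 2^14 + 2^15 + 2^16 + 2^18
= 4 + 8 + 16 + 32 + 64 + 256 + 512 + 2048 + 4096 + 8192 + 16384 + 32768 + 65536 + 262144
= 392060



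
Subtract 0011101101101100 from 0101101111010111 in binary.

Method 1 - Direct subtraction (column by column from the right: bit − bit − borrow-in; if negative, add 2 and borrow 1 from the next column):
borrow: 0100000011010000
        0101101111010111
-       0011101101101100
------------------------
        0010000001101011

Method 2 - Add two's complement:
Two's complement of 0011101101101100: invert → 1100010010010011, add 1 → 1100010010010100
  0101101111010111
+ 1100010010010100
------------------
 10010000001101011  (end carry out of the top bit = 1)
Discarding the end carry: 0010000001101011
Decimal check:
  0101101111010111 = 16384 + 4096 + 2048 + 512 + 256 + 128 + 64 + 16 + 4 + 2 + 1 = 23511
  0011101101101100 = 8192 + 4096 + 2048 + 512 + 256 + 64 + 32 + 8 + 4 = 15212
  23511 - 15212 = 8299, and 0010000001101011 = 8192 + 64 + 32 + 8 + 2 + 1 = 8299 ✓



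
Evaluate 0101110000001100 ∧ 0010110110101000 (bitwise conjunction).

AND: 1 only when both bits are 1
  0101110000001100
& 0010110110101000
------------------
  0000110000001000
Decimal: 23564 & 11688 = 3080



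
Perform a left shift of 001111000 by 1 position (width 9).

Original: 001111000 (decimal 120)
Shift left by 1 position
Append 1 zero on the right
Result: 011110000 (decimal 240)
Equivalent: 120 << 1 = 120 × 2^1 = 240



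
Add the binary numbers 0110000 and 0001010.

Add column by column from the right: bit + bit + carry-in; write the sum mod 2, carry 1 when the sum is 2 or 3.
carry:  0000000
        0110000
+       0001010
---------------
       00111010
(the carry out of the leftmost column, 0, becomes the leading bit)
Decimal check:
  0110000 = 32 + 16 = 48
  0001010 = 8 + 2 = 10
  48 + 10 = 58, and 00111010 = 32 + 16 + 8 + 2 = 58 ✓



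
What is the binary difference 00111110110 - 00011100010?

Method 1 - Direct subtraction (column by column from the right: bit − bit − borrow-in; if negative, add 2 and borrow 1 from the next column):
borrow: 00000000000
        00111110110
-       00011100010
-------------------
        00100010100

Method 2 - Add two's complement:
Two's complement of 00011100010: invert → 11100011101, add 1 → 11100011110
  00111110110
+ 11100011110
-------------
 100100010100  (end carry out of the top bit = 1)
Discarding the end carry: 00100010100
Decimal check:
  00111110110 = 256 + 128 + 64 + 32 + 16 + 4 + 2 = 502
  00011100010 = 128 + 64 + 32 + 2 = 226
  502 - 226 = 276, and 00100010100 = 256 + 16 + 4 = 276 ✓



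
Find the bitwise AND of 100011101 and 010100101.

AND: 1 only when both bits are 1
  100011101
& 010100101
-----------
  000000101
Decimal: 285 & 165 = 5



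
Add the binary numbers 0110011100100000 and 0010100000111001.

Add column by column from the right: bit + bit + carry-in; write the sum mod 2, carry 1 when the sum is 2 or 3.
carry:  1100000001000000
        0110011100100000
+       0010100000111001
------------------------
       01000111101011001
(the carry out of the leftmost column, 0, becomes the leading bit)
Decimal check:
  0110011100100000 = 16384 + 8192 + 1024 + 512 + 256 + 32 = 26400
  0010100000111001 = 8192 + 2048 + 32 + 16 + 8 + 1 = 10297
  26400 + 10297 = 36697, and 01000111101011001 = 32768 + 2048 + 1024 + 512 + 256 + 64 + 16 + 8 + 1 = 36697 ✓



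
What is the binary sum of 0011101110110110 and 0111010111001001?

Add column by column from the right: bit + bit + carry-in; write the sum mod 2, carry 1 when the sum is 2 or 3.
carry:  1111111100000000
        0011101110110110
+       0111010111001001
------------------------
       01011000101111111
(the carry out of the leftmost column, 0, becomes the leading bit)
Decimal check:
  0011101110110110 = 8192 + 4096 + 2048 + 512 + 256 + 128 + 32 + 16 + 4 + 2 = 15286
  0111010111001001 = 16384 + 8192 + 4096 + 1024 + 256 + 128 + 64 + 8 + 1 = 30153
  15286 + 30153 = 45439, and 01011000101111111 = 32768 + 8192 + 4096 + 256 + 64 + 32 + 16 + 8 + 4 + 2 + 1 = 45439 ✓



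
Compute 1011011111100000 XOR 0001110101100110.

XOR: 1 when bits differ
  1011011111100000
^ 0001110101100110
------------------
  1010101010000110
Decimal: 47072 ^ 7526 = 43654



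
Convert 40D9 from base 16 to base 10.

Expand by place value (powers of 16):
Digit values: D = 13
40D9 = 4 × 16^3 + 0 × 16^2 + 13 × 16^1 + 9 × 16^0
= 4 × 4096 + 0 × 256 + 13 × 16 + 9 × 1
= 16384 + 0 + 208 + 9
= 16601



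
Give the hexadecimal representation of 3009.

Using repeated division by 16 (digits 10–15 are A–F):
3009 ÷ 16 = 188 remainder 1
188 ÷ 16 = 11 remainder 12 (C)
11 ÷ 16 = 0 remainder 11 (B)
Reading remainders bottom to top: BC1



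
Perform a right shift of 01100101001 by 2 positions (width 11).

Original: 01100101001 (decimal 809)
Shift right by 2 positions
Drop the 2 low bits; fill with zeros on the left
Result: 00011001010 (decimal 202)
Equivalent: 809 >> 2 = 809 ÷ 2^2 = 202



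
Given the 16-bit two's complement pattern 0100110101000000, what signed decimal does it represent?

Binary: 0100110101000000
Sign bit: 0 (non-negative)
Read directly as an unsigned value:
0100110101000000 = 16384 + 2048 + 1024 + 256 + 64 = 19776
Value: 19776



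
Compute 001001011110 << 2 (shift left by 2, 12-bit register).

Original: 001001011110 (decimal 606)
Shift left by 2 positions
Append 2 zeros on the right
Result: 100101111000 (decimal 2424)
Equivalent: 606 << 2 = 606 × 2^2 = 2424



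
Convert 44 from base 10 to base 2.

Using repeated division by 2:
44 ÷ 2 = 22 remainder 0
22 ÷ 2 = 11 remainder 0
11 ÷ 2 = 5 remainder 1
5 ÷ 2 = 2 remainder 1
2 ÷ 2 = 1 remainder 0
1 ÷ 2 = 0 remainder 1
Reading remainders bottom to top: 101100



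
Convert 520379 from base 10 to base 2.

Using repeated division by 2:
520379 ÷ 2 = 260189 remainder 1
260189 ÷ 2 = 130094 remainder 1
130094 ÷ 2 = 65047 remainder 0
65047 ÷ 2 = 32523 remainder 1
32523 ÷ 2 = 16261 remainder 1
16261 ÷ 2 = 8130 remainder 1
8130 ÷ 2 = 4065 remainder 0
4065 ÷ 2 = 2032 remainder 1
2032 ÷ 2 = 1016 remainder 0
1016 ÷ 2 = 508 remainder 0
508 ÷ 2 = 254 remainder 0
254 ÷ 2 = 127 remainder 0
127 ÷ 2 = 63 remainder 1
63 ÷ 2 = 31 remainder 1
31 ÷ 2 = 15 remainder 1
15 ÷ 2 = 7 remainder 1
7 ÷ 2 = 3 remainder 1
3 ÷ 2 = 1 remainder 1
1 ÷ 2 = 0 remainder 1
Reading remainders bottom to top: 1111111000010111011



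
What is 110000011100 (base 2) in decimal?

Sum of powers of 2 for each 1-bit:
2^2 + 2^3 + 2^4 + 2^10 + 2^11
= 4 + 8 + 16 + 1024 + 2048
= 3100



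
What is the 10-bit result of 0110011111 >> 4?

Original: 0110011111 (decimal 415)
Shift right by 4 positions
Drop the 4 low bits; fill with zeros on the left
Result: 0000011001 (decimal 25)
Equivalent: 415 >> 4 = 415 ÷ 2^4 = 25



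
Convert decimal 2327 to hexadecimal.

Using repeated division by 16 (digits 10–15 are A–F):
2327 ÷ 16 = 145 remainder 7
145 ÷ 16 = 9 remainder 1
9 ÷ 16 = 0 remainder 9
Reading remainders bottom to top: 917



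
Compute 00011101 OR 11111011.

OR: 1 when either bit is 1
  00011101
| 11111011
----------
  11111111
Decimal: 29 | 251 = 255



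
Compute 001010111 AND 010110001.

AND: 1 only when both bits are 1
  001010111
& 010110001
-----------
  000010001
Decimal: 87 & 177 = 17



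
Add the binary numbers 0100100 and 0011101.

Add column by column from the right: bit + bit + carry-in; write the sum mod 2, carry 1 when the sum is 2 or 3.
carry:  1111000
        0100100
+       0011101
---------------
       01000001
(the carry out of the leftmost column, 0, becomes the leading bit)
Decimal check:
  0100100 = 32 + 4 = 36
  0011101 = 16 + 8 + 4 + 1 = 29
  36 + 29 = 65, and 01000001 = 64 + 1 = 65 ✓



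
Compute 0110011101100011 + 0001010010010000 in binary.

Add column by column from the right: bit + bit + carry-in; write the sum mod 2, carry 1 when the sum is 2 or 3.
carry:  0000100000000000
        0110011101100011
+       0001010010010000
------------------------
       00111101111110011
(the carry out of the leftmost column, 0, becomes the leading bit)
Decimal check:
  0110011101100011 = 16384 + 8192 + 1024 + 512 + 256 + 64 + 32 + 2 + 1 = 26467
  0001010010010000 = 4096 + 1024 + 128 + 16 = 5264
  26467 + 5264 = 31731, and 00111101111110011 = 16384 + 8192 + 4096 + 2048 + 512 + 256 + 128 + 64 + 32 + 16 + 2 + 1 = 31731 ✓



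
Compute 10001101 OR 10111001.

OR: 1 when either bit is 1
  10001101
| 10111001
----------
  10111101
Decimal: 141 | 185 = 189



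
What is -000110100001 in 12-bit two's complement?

Original: 000110100001
Step 1 - Invert all bits: 111001011110
Step 2 - Add 1: 111001011111
Verification: 000110100001 + 111001011111 = 1000000000000; discarding the end carry (carry out of the top bit) leaves the 12-bit value 000000000000, as required for x + (-x)



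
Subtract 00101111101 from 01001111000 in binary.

Method 1 - Direct subtraction (column by column from the right: bit − bit − borrow-in; if negative, add 2 and borrow 1 from the next column):
borrow: 01111111110
        01001111000
-       00101111101
-------------------
        00011111011

Method 2 - Add two's complement:
Two's complement of 00101111101: invert → 11010000010, add 1 → 11010000011
  01001111000
+ 11010000011
-------------
 100011111011  (end carry out of the top bit = 1)
Discarding the end carry: 00011111011
Decimal check:
  01001111000 = 512 + 64 + 32 + 16 + 8 = 632
  00101111101 = 256 + 64 + 32 + 16 + 8 + 4 + 1 = 381
  632 - 381 = 251, and 00011111011 = 128 + 64 + 32 + 16 + 8 + 2 + 1 = 251 ✓



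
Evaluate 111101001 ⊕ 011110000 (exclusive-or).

XOR: 1 when bits differ
  111101001
^ 011110000
-----------
  100011001
Decimal: 489 ^ 240 = 281



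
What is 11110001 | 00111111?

OR: 1 when either bit is 1
  11110001
| 00111111
----------
  11111111
Decimal: 241 | 63 = 255



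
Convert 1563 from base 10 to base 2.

Using repeated division by 2:
1563 ÷ 2 = 781 remainder 1
781 ÷ 2 = 390 remainder 1
390 ÷ 2 = 195 remainder 0
195 ÷ 2 = 97 remainder 1
97 ÷ 2 = 48 remainder 1
48 ÷ 2 = 24 remainder 0
24 ÷ 2 = 12 remainder 0
12 ÷ 2 = 6 remainder 0
6 ÷ 2 = 3 remainder 0
3 ÷ 2 = 1 remainder 1
1 ÷ 2 = 0 remainder 1
Reading remainders bottom to top: 11000011011



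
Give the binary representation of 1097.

Using repeated division by 2:
1097 ÷ 2 = 548 remainder 1
548 ÷ 2 = 274 remainder 0
274 ÷ 2 = 137 remainder 0
137 ÷ 2 = 68 remainder 1
68 ÷ 2 = 34 remainder 0
34 ÷ 2 = 17 remainder 0
17 ÷ 2 = 8 remainder 1
8 ÷ 2 = 4 remainder 0
4 ÷ 2 = 2 remainder 0
2 ÷ 2 = 1 remainder 0
1 ÷ 2 = 0 remainder 1
Reading remainders bottom to top: 10001001001



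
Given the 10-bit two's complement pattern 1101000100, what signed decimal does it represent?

Binary: 1101000100
Sign bit: 1 (negative)
Invert: 0010111011
Add 1:  0010111100
Magnitude: 0010111100 = 128 + 32 + 16 + 8 + 4 = 188
Value: -188



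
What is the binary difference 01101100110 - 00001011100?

Method 1 - Direct subtraction (column by column from the right: bit − bit − borrow-in; if negative, add 2 and borrow 1 from the next column):
borrow: 00000110000
        01101100110
-       00001011100
-------------------
        01100001010

Method 2 - Add two's complement:
Two's complement of 00001011100: invert → 11110100011, add 1 → 11110100100
  01101100110
+ 11110100100
-------------
 101100001010  (end carry out of the top bit = 1)
Discarding the end carry: 01100001010
Decimal check:
  01101100110 = 512 + 256 + 64 + 32 + 4 + 2 = 870
  00001011100 = 64 + 16 + 8 + 4 = 92
  870 - 92 = 778, and 01100001010 = 512 + 256 + 8 + 2 = 778 ✓



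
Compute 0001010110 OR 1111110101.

OR: 1 when either bit is 1
  0001010110
| 1111110101
------------
  1111110111
Decimal: 86 | 1013 = 1015



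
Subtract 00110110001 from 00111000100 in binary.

Method 1 - Direct subtraction (column by column from the right: bit − bit − borrow-in; if negative, add 2 and borrow 1 from the next column):
borrow: 00001100110
        00111000100
-       00110110001
-------------------
        00000010011

Method 2 - Add two's complement:
Two's complement of 00110110001: invert → 11001001110, add 1 → 11001001111
  00111000100
+ 11001001111
-------------
 100000010011  (end carry out of the top bit = 1)
Discarding the end carry: 00000010011
Decimal check:
  00111000100 = 256 + 128 + 64 + 4 = 452
  00110110001 = 256 + 128 + 32 + 16 + 1 = 433
  452 - 433 = 19, and 00000010011 = 16 + 2 + 1 = 19 ✓



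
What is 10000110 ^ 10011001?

XOR: 1 when bits differ
  10000110
^ 10011001
----------
  00011111
Decimal: 134 ^ 153 = 31



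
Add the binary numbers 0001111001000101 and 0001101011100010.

Add column by column from the right: bit + bit + carry-in; write the sum mod 2, carry 1 when the sum is 2 or 3.
carry:  0011110110000000
        0001111001000101
+       0001101011100010
------------------------
       00011100100100111
(the carry out of the leftmost column, 0, becomes the leading bit)
Decimal check:
  0001111001000101 = 4096 + 2048 + 1024 + 512 + 64 + 4 + 1 = 7749
  0001101011100010 = 4096 + 2048 + 512 + 128 + 64 + 32 + 2 = 6882
  7749 + 6882 = 14631, and 00011100100100111 = 8192 + 4096 + 2048 + 256 + 32 + 4 + 2 + 1 = 14631 ✓



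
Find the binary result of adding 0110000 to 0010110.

Add column by column from the right: bit + bit + carry-in; write the sum mod 2, carry 1 when the sum is 2 or 3.
carry:  1100000
        0110000
+       0010110
---------------
       01000110
(the carry out of the leftmost column, 0, becomes the leading bit)
Decimal check:
  0110000 = 32 + 16 = 48
  0010110 = 16 + 4 + 2 = 22
  48 + 22 = 70, and 01000110 = 64 + 4 + 2 = 70 ✓



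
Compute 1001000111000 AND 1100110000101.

AND: 1 only when both bits are 1
  1001000111000
& 1100110000101
---------------
  1000000000000
Decimal: 4664 & 6533 = 4096



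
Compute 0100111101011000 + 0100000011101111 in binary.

Add column by column from the right: bit + bit + carry-in; write the sum mod 2, carry 1 when the sum is 2 or 3.
carry:  1001111111110000
        0100111101011000
+       0100000011101111
------------------------
       01001000001000111
(the carry out of the leftmost column, 0, becomes the leading bit)
Decimal check:
  0100111101011000 = 16384 + 2048 + 1024 + 512 + 256 + 64 + 16 + 8 = 20312
  0100000011101111 = 16384 + 128 + 64 + 32 + 8 + 4 + 2 + 1 = 16623
  20312 + 16623 = 36935, and 01001000001000111 = 32768 + 4096 + 64 + 4 + 2 + 1 = 36935 ✓



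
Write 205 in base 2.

Using repeated division by 2:
205 ÷ 2 = 102 remainder 1
102 ÷ 2 = 51 remainder 0
51 ÷ 2 = 25 remainder 1
25 ÷ 2 = 12 remainder 1
12 ÷ 2 = 6 remainder 0
6 ÷ 2 = 3 remainder 0
3 ÷ 2 = 1 remainder 1
1 ÷ 2 = 0 remainder 1
Reading remainders bottom to top: 11001101



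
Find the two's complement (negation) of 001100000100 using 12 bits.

Original: 001100000100
Step 1 - Invert all bits: 110011111011
Step 2 - Add 1: 110011111100
Verification: 001100000100 + 110011111100 = 1000000000000; discarding the end carry (carry out of the top bit) leaves the 12-bit value 000000000000, as required for x + (-x)



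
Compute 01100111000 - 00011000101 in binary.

Method 1 - Direct subtraction (column by column from the right: bit − bit − borrow-in; if negative, add 2 and borrow 1 from the next column):
borrow: 00110001110
        01100111000
-       00011000101
-------------------
        01001110011

Method 2 - Add two's complement:
Two's complement of 00011000101: invert → 11100111010, add 1 → 11100111011
  01100111000
+ 11100111011
-------------
 101001110011  (end carry out of the top bit = 1)
Discarding the end carry: 01001110011
Decimal check:
  01100111000 = 512 + 256 + 32 + 16 + 8 = 824
  00011000101 = 128 + 64 + 4 + 1 = 197
  824 - 197 = 627, and 01001110011 = 512 + 64 + 32 + 16 + 2 + 1 = 627 ✓



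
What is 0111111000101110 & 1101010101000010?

AND: 1 only when both bits are 1
  0111111000101110
& 1101010101000010
------------------
  0101010000000010
Decimal: 32302 & 54594 = 21506



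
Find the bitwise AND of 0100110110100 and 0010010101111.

AND: 1 only when both bits are 1
  0100110110100
& 0010010101111
---------------
  0000010100100
Decimal: 2484 & 1199 = 164



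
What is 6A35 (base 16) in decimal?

Expand by place value (powers of 16):
Digit values: A = 10
6A35 = 6 × 16^3 + 10 × 16^2 + 3 × 16^1 + 5 × 16^0
= 6 × 4096 + 10 × 256 + 3 × 16 + 5 × 1
= 24576 + 2560 + 48 + 5
= 27189



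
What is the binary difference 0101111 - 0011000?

Method 1 - Direct subtraction (column by column from the right: bit − bit − borrow-in; if negative, add 2 and borrow 1 from the next column):
borrow: 0100000
        0101111
-       0011000
---------------
        0010111

Method 2 - Add two's complement:
Two's complement of 0011000: invert → 1100111, add 1 → 1101000
  0101111
+ 1101000
---------
 10010111  (end carry out of the top bit = 1)
Discarding the end carry: 0010111
Decimal check:
  0101111 = 32 + 8 + 4 + 2 + 1 = 47
  0011000 = 16 + 8 = 24
  47 - 24 = 23, and 0010111 = 16 + 4 + 2 + 1 = 23 ✓



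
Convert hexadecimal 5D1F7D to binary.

Convert each hex digit to 4 bits:
  5 = 0101
  D = 1101
  1 = 0001
  F = 1111
  7 = 0111
  D = 1101
Concatenate: 010111010001111101111101



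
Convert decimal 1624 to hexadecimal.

Using repeated division by 16 (digits 10–15 are A–F):
1624 ÷ 16 = 101 remainder 8
101 ÷ 16 = 6 remainder 5
6 ÷ 16 = 0 remainder 6
Reading remainders bottom to top: 658



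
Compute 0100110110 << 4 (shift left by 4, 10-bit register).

Original: 0100110110 (decimal 310)
Shift left by 4 positions
Append 4 zeros on the right and drop the 4 high bits that overflow the 10-bit width
Result: 1101100000 (decimal 864)
Equivalent: 310 << 4 = 310 × 2^4 = 4960, truncated to 10 bits = 864



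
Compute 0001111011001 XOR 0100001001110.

XOR: 1 when bits differ
  0001111011001
^ 0100001001110
---------------
  0101110010111
Decimal: 985 ^ 2126 = 2967



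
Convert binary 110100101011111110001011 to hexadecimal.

Group into 4-bit nibbles from right:
  1101 = D
  0010 = 2
  1011 = B
  1111 = F
  1000 = 8
  1011 = B
Result: D2BF8B



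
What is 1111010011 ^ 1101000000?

XOR: 1 when bits differ
  1111010011
^ 1101000000
------------
  0010010011
Decimal: 979 ^ 832 = 147



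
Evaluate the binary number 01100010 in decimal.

Sum of powers of 2 for each 1-bit:
2^1 + 2^5 + 2^6
= 2 + 32 + 64
= 98



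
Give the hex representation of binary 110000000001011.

Group into 4-bit nibbles from right:
  0110 = 6
  0000 = 0
  0000 = 0
  1011 = B
Result: 600B



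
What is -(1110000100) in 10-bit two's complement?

Original (sign bit 1, negative): 1110000100
Step 1 - Invert all bits: 0001111011
Step 2 - Add 1: 0001111100
Verification: 1110000100 + 0001111100 = 10000000000; discarding the end carry (carry out of the top bit) leaves the 10-bit value 0000000000, as required for x + (-x)



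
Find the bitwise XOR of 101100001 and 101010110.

XOR: 1 when bits differ
  101100001
^ 101010110
-----------
  000110111
Decimal: 353 ^ 342 = 55



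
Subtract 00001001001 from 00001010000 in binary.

Method 1 - Direct subtraction (column by column from the right: bit − bit − borrow-in; if negative, add 2 and borrow 1 from the next column):
borrow: 00000011110
        00001010000
-       00001001001
-------------------
        00000000111

Method 2 - Add two's complement:
Two's complement of 00001001001: invert → 11110110110, add 1 → 11110110111
  00001010000
+ 11110110111
-------------
 100000000111  (end carry out of the top bit = 1)
Discarding the end carry: 00000000111
Decimal check:
  00001010000 = 64 + 16 = 80
  00001001001 = 64 + 8 + 1 = 73
  80 - 73 = 7, and 00000000111 = 4 + 2 + 1 = 7 ✓



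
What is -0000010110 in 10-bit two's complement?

Original: 0000010110
Step 1 - Invert all bits: 1111101001
Step 2 - Add 1: 1111101010
Verification: 0000010110 + 1111101010 = 10000000000; discarding the end carry (carry out of the top bit) leaves the 10-bit value 0000000000, as required for x + (-x)



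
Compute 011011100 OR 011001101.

OR: 1 when either bit is 1
  011011100
| 011001101
-----------
  011011101
Decimal: 220 | 205 = 221



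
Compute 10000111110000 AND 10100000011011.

AND: 1 only when both bits are 1
  10000111110000
& 10100000011011
----------------
  10000000010000
Decimal: 8688 & 10267 = 8208



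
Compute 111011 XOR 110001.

XOR: 1 when bits differ
  111011
^ 110001
--------
  001010
Decimal: 59 ^ 49 = 10



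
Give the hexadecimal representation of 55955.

Using repeated division by 16 (digits 10–15 are A–F):
55955 ÷ 16 = 3497 remainder 3
3497 ÷ 16 = 218 remainder 9
218 ÷ 16 = 13 remainder 10 (A)
13 ÷ 16 = 0 remainder 13 (D)
Reading remainders bottom to top: DA93



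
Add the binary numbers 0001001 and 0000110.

Add column by column from the right: bit + bit + carry-in; write the sum mod 2, carry 1 when the sum is 2 or 3.
carry:  0000000
        0001001
+       0000110
---------------
       00001111
(the carry out of the leftmost column, 0, becomes the leading bit)
Decimal check:
  0001001 = 8 + 1 = 9
  0000110 = 4 + 2 = 6
  9 + 6 = 15, and 00001111 = 8 + 4 + 2 + 1 = 15 ✓



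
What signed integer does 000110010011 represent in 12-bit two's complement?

Binary: 000110010011
Sign bit: 0 (non-negative)
Read directly as an unsigned value:
000110010011 = 256 + 128 + 16 + 2 + 1 = 403
Value: 403



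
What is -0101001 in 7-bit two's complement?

Original: 0101001
Step 1 - Invert all bits: 1010110
Step 2 - Add 1: 1010111
Verification: 0101001 + 1010111 = 10000000; discarding the end carry (carry out of the top bit) leaves the 7-bit value 0000000, as required for x + (-x)



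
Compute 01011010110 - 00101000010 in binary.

Method 1 - Direct subtraction (column by column from the right: bit − bit − borrow-in; if negative, add 2 and borrow 1 from the next column):
borrow: 01000000000
        01011010110
-       00101000010
-------------------
        00110010100

Method 2 - Add two's complement:
Two's complement of 00101000010: invert → 11010111101, add 1 → 11010111110
  01011010110
+ 11010111110
-------------
 100110010100  (end carry out of the top bit = 1)
Discarding the end carry: 00110010100
Decimal check:
  01011010110 = 512 + 128 + 64 + 16 + 4 + 2 = 726
  00101000010 = 256 + 64 + 2 = 322
  726 - 322 = 404, and 00110010100 = 256 + 128 + 16 + 4 = 404 ✓



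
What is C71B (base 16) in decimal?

Expand by place value (powers of 16):
Digit values: C = 12, B = 11
C71B = 12 × 16^3 + 7 × 16^2 + 1 × 16^1 + 11 × 16^0
= 12 × 4096 + 7 × 256 + 1 × 16 + 11 × 1
= 49152 + 1792 + 16 + 11
= 50971



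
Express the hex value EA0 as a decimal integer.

Expand by place value (powers of 16):
Digit values: E = 14, A = 10
EA0 = 14 × 16^2 + 10 × 16^1 + 0 × 16^0
= 14 × 256 + 10 × 16 + 0 × 1
= 3584 + 160 + 0
= 3744



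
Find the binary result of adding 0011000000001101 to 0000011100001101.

Add column by column from the right: bit + bit + carry-in; write the sum mod 2, carry 1 when the sum is 2 or 3.
carry:  0000000000011010
        0011000000001101
+       0000011100001101
------------------------
       00011011100011010
(the carry out of the leftmost column, 0, becomes the leading bit)
Decimal check:
  0011000000001101 = 8192 + 4096 + 8 + 4 + 1 = 12301
  0000011100001101 = 1024 + 512 + 256 + 8 + 4 + 1 = 1805
  12301 + 1805 = 14106, and 00011011100011010 = 8192 + 4096 + 1024 + 512 + 256 + 16 + 8 + 2 = 14106 ✓



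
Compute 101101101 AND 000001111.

AND: 1 only when both bits are 1
  101101101
& 000001111
-----------
  000001101
Decimal: 365 & 15 = 13



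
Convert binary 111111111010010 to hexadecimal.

Group into 4-bit nibbles from right:
  0111 = 7
  1111 = F
  1101 = D
  0010 = 2
Result: 7FD2



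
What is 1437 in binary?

Using repeated division by 2:
1437 ÷ 2 = 718 remainder 1
718 ÷ 2 = 359 remainder 0
359 ÷ 2 = 179 remainder 1
179 ÷ 2 = 89 remainder 1
89 ÷ 2 = 44 remainder 1
44 ÷ 2 = 22 remainder 0
22 ÷ 2 = 11 remainder 0
11 ÷ 2 = 5 remainder 1
5 ÷ 2 = 2 remainder 1
2 ÷ 2 = 1 remainder 0
1 ÷ 2 = 0 remainder 1
Reading remainders bottom to top: 10110011101



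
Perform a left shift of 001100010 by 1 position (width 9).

Original: 001100010 (decimal 98)
Shift left by 1 position
Append 1 zero on the right
Result: 011000100 (decimal 196)
Equivalent: 98 << 1 = 98 × 2^1 = 196



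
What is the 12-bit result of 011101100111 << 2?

Original: 011101100111 (decimal 1895)
Shift left by 2 positions
Append 2 zeros on the right and drop the 2 high bits that overflow the 12-bit width
Result: 110110011100 (decimal 3484)
Equivalent: 1895 << 2 = 1895 × 2^2 = 7580, truncated to 12 bits = 3484



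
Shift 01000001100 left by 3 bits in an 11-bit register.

Original: 01000001100 (decimal 524)
Shift left by 3 positions
Append 3 zeros on the right and drop the 3 high bits that overflow the 11-bit width
Result: 00001100000 (decimal 96)
Equivalent: 524 << 3 = 524 × 2^3 = 4192, truncated to 11 bits = 96



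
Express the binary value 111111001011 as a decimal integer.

Sum of powers of 2 for each 1-bit:
2^0 + 2^1 + 2^3 + 2^6 + 2^7 + 2^8 + 2^9 + 2^10 + 2^11
= 1 + 2 + 8 + 64 + 128 + 256 + 512 + 1024 + 2048
= 4043



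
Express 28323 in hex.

Using repeated division by 16 (digits 10–15 are A–F):
28323 ÷ 16 = 1770 remainder 3
1770 ÷ 16 = 110 remainder 10 (A)
110 ÷ 16 = 6 remainder 14 (E)
6 ÷ 16 = 0 remainder 6
Reading remainders bottom to top: 6EA3



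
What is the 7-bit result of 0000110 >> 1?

Original: 0000110 (decimal 6)
Shift right by 1 position
Drop the 1 low bit; fill with zero on the left
Result: 0000011 (decimal 3)
Equivalent: 6 >> 1 = 6 ÷ 2^1 = 3



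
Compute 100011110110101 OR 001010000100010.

OR: 1 when either bit is 1
  100011110110101
| 001010000100010
-----------------
  101011110110111
Decimal: 18357 | 5154 = 22455



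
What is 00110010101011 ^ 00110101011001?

XOR: 1 when bits differ
  00110010101011
^ 00110101011001
----------------
  00000111110010
Decimal: 3243 ^ 3417 = 498



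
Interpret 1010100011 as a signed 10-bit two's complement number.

Binary: 1010100011
Sign bit: 1 (negative)
Invert: 0101011100
Add 1:  0101011101
Magnitude: 0101011101 = 256 + 64 + 16 + 8 + 4 + 1 = 349
Value: -349



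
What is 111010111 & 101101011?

AND: 1 only when both bits are 1
  111010111
& 101101011
-----------
  101000011
Decimal: 471 & 363 = 323



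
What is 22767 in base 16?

Using repeated division by 16 (digits 10–15 are A–F):
22767 ÷ 16 = 1422 remainder 15 (F)
1422 ÷ 16 = 88 remainder 14 (E)
88 ÷ 16 = 5 remainder 8
5 ÷ 16 = 0 remainder 5
Reading remainders bottom to top: 58EF



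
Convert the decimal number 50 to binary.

Using repeated division by 2:
50 ÷ 2 = 25 remainder 0
25 ÷ 2 = 12 remainder 1
12 ÷ 2 = 6 remainder 0
6 ÷ 2 = 3 remainder 0
3 ÷ 2 = 1 remainder 1
1 ÷ 2 = 0 remainder 1
Reading remainders bottom to top: 110010



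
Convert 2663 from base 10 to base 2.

Using repeated division by 2:
2663 ÷ 2 = 1331 remainder 1
1331 ÷ 2 = 665 remainder 1
665 ÷ 2 = 332 remainder 1
332 ÷ 2 = 166 remainder 0
166 ÷ 2 = 83 remainder 0
83 ÷ 2 = 41 remainder 1
41 ÷ 2 = 20 remainder 1
20 ÷ 2 = 10 remainder 0
10 ÷ 2 = 5 remainder 0
5 ÷ 2 = 2 remainder 1
2 ÷ 2 = 1 remainder 0
1 ÷ 2 = 0 remainder 1
Reading remainders bottom to top: 101001100111



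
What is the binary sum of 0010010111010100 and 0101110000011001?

Add column by column from the right: bit + bit + carry-in; write the sum mod 2, carry 1 when the sum is 2 or 3.
carry:  1111100000100000
        0010010111010100
+       0101110000011001
------------------------
       01000000111101101
(the carry out of the leftmost column, 0, becomes the leading bit)
Decimal check:
  0010010111010100 = 8192 + 1024 + 256 + 128 + 64 + 16 + 4 = 9684
  0101110000011001 = 16384 + 4096 + 2048 + 1024 + 16 + 8 + 1 = 23577
  9684 + 23577 = 33261, and 01000000111101101 = 32768 + 256 + 128 + 64 + 32 + 8 + 4 + 1 = 33261 ✓



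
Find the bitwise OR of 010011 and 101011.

OR: 1 when either bit is 1
  010011
| 101011
--------
  111011
Decimal: 19 | 43 = 59



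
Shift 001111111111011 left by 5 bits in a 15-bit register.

Original: 001111111111011 (decimal 8187)
Shift left by 5 positions
Append 5 zeros on the right and drop the 5 high bits that overflow the 15-bit width
Result: 111111101100000 (decimal 32608)
Equivalent: 8187 << 5 = 8187 × 2^5 = 261984, truncated to 15 bits = 32608



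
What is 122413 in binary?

Using repeated division by 2:
122413 ÷ 2 = 61206 remainder 1
61206 ÷ 2 = 30603 remainder 0
30603 ÷ 2 = 15301 remainder 1
15301 ÷ 2 = 7650 remainder 1
7650 ÷ 2 = 3825 remainder 0
3825 ÷ 2 = 1912 remainder 1
1912 ÷ 2 = 956 remainder 0
956 ÷ 2 = 478 remainder 0
478 ÷ 2 = 239 remainder 0
239 ÷ 2 = 119 remainder 1
119 ÷ 2 = 59 remainder 1
59 ÷ 2 = 29 remainder 1
29 ÷ 2 = 14 remainder 1
14 ÷ 2 = 7 remainder 0
7 ÷ 2 = 3 remainder 1
3 ÷ 2 = 1 remainder 1
1 ÷ 2 = 0 remainder 1
Reading remainders bottom to top: 11101111000101101



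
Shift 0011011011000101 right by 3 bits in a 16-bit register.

Original: 0011011011000101 (decimal 14021)
Shift right by 3 positions
Drop the 3 low bits; fill with zeros on the left
Result: 0000011011011000 (decimal 1752)
Equivalent: 14021 >> 3 = 14021 ÷ 2^3 = 1752



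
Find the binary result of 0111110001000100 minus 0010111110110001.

Method 1 - Direct subtraction (column by column from the right: bit − bit − borrow-in; if negative, add 2 and borrow 1 from the next column):
borrow: 0001111101100110
        0111110001000100
-       0010111110110001
------------------------
        0100110010010011

Method 2 - Add two's complement:
Two's complement of 0010111110110001: invert → 1101000001001110, add 1 → 1101000001001111
  0111110001000100
+ 1101000001001111
------------------
 10100110010010011  (end carry out of the top bit = 1)
Discarding the end carry: 0100110010010011
Decimal check:
  0111110001000100 = 16384 + 8192 + 4096 + 2048 + 1024 + 64 + 4 = 31812
  0010111110110001 = 8192 + 2048 + 1024 + 512 + 256 + 128 + 32 + 16 + 1 = 12209
  31812 - 12209 = 19603, and 0100110010010011 = 16384 + 2048 + 1024 + 128 + 16 + 2 + 1 = 19603 ✓



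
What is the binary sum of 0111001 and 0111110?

Add column by column from the right: bit + bit + carry-in; write the sum mod 2, carry 1 when the sum is 2 or 3.
carry:  1110000
        0111001
+       0111110
---------------
       01110111
(the carry out of the leftmost column, 0, becomes the leading bit)
Decimal check:
  0111001 = 32 + 16 + 8 + 1 = 57
  0111110 = 32 + 16 + 8 + 4 + 2 = 62
  57 + 62 = 119, and 01110111 = 64 + 32 + 16 + 4 + 2 + 1 = 119 ✓



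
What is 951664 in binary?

Using repeated division by 2:
951664 ÷ 2 = 475832 remainder 0
475832 ÷ 2 = 237916 remainder 0
237916 ÷ 2 = 118958 remainder 0
118958 ÷ 2 = 59479 remainder 0
59479 ÷ 2 = 29739 remainder 1
29739 ÷ 2 = 14869 remainder 1
14869 ÷ 2 = 7434 remainder 1
7434 ÷ 2 = 3717 remainder 0
3717 ÷ 2 = 1858 remainder 1
1858 ÷ 2 = 929 remainder 0
929 ÷ 2 = 464 remainder 1
464 ÷ 2 = 232 remainder 0
232 ÷ 2 = 116 remainder 0
116 ÷ 2 = 58 remainder 0
58 ÷ 2 = 29 remainder 0
29 ÷ 2 = 14 remainder 1
14 ÷ 2 = 7 remainder 0
7 ÷ 2 = 3 remainder 1
3 ÷ 2 = 1 remainder 1
1 ÷ 2 = 0 remainder 1
Reading remainders bottom to top: 11101000010101110000



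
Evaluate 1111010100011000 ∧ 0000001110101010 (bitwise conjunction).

AND: 1 only when both bits are 1
  1111010100011000
& 0000001110101010
------------------
  0000000100001000
Decimal: 62744 & 938 = 264



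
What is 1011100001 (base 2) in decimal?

Sum of powers of 2 for each 1-bit:
2^0 + 2^5 + 2^6 + 2^7 + 2^9
= 1 + 32 + 64 + 128 + 512
= 737



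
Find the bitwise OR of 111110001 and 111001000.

OR: 1 when either bit is 1
  111110001
| 111001000
-----------
  111111001
Decimal: 497 | 456 = 505



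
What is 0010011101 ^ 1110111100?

XOR: 1 when bits differ
  0010011101
^ 1110111100
------------
  1100100001
Decimal: 157 ^ 956 = 801



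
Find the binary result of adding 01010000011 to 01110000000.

Add column by column from the right: bit + bit + carry-in; write the sum mod 2, carry 1 when the sum is 2 or 3.
carry:  11100000000
        01010000011
+       01110000000
-------------------
       011000000011
(the carry out of the leftmost column, 0, becomes the leading bit)
Decimal check:
  01010000011 = 512 + 128 + 2 + 1 = 643
  01110000000 = 512 + 256 + 128 = 896
  643 + 896 = 1539, and 011000000011 = 1024 + 512 + 2 + 1 = 1539 ✓

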